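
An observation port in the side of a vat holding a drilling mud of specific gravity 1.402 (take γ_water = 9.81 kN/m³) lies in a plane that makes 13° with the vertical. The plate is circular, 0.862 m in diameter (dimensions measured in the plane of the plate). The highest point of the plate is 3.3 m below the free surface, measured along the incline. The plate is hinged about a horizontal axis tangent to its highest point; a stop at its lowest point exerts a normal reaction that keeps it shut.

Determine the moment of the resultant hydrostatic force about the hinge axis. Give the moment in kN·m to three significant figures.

M ≈ 12.9 kN·m

γ = 1.402 × 9.81 = 13.75362 kN/m³.
The plate makes 13° with the vertical, i.e. θ = 90° − 13° = 77° to the horizontal. Measuring y along the incline from the free-surface line, vertical depth h = y·sinθ with sinθ = 0.974370.
The centroid is at the centre, 0.431 m below the top of the plate, so y_c = 3.3 + 0.431 = 3.731 m and h_c = 3.731 × 0.974370 = 3.63537 m.
A = π(0.431)² = 0.583585 m².
Resultant F = γ·h_c·A = 13.75362 × 3.63537 × 0.583585 = 29.179 kN.
I_c = πr⁴/4 = π × 0.431⁴/4 = 0.0271019 m⁴.
Centre of pressure: y_p = y_c + I_c/(y_c·A) = 3.731 + 0.0271019/(3.731 × 0.583585) = 3.731 + 0.0124472 = 3.74345 m along the plane.
The resultant acts 0.431 + 0.0124472 = 0.443447 m (along the plate) below the hinge at the top edge, so the moment about the hinge is M = F × 0.443447 = 29.179 × 0.443447 = 12.9393 kN·m.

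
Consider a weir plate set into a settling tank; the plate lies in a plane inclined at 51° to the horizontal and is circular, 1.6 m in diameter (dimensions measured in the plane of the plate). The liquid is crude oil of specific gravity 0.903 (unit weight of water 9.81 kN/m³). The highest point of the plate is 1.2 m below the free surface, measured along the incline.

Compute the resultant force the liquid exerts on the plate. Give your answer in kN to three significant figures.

γ = 0.903 × 9.81 = 8.85843 kN/m³.
Let θ = 51° be the plate's angle to the horizontal; measure y along the incline from where the plane meets the free surface. Vertical depth h = y·sinθ with sinθ = 0.777146.
The centroid is at the centre, 0.8 m below the top of the plate, so y_c = 1.2 + 0.8 = 2 m and h_c = 2 × 0.777146 = 1.55429 m.
A = π(0.8)² = 2.01062 m².
Resultant F = γ·h_c·A = 8.85843 × 1.55429 × 2.01062 = 27.6834 kN.

F ≈ 27.7 kN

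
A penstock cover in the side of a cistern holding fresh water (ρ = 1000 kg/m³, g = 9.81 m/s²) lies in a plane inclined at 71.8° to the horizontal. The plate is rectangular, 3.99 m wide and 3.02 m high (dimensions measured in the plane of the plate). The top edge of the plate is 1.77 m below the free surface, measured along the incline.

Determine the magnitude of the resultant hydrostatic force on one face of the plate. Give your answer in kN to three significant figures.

γ = ρg = 1000 × 9.81 = 9810 N/m³ = 9.81 kN/m³.
Let θ = 71.8° be the plate's angle to the horizontal; measure y along the incline from where the plane meets the free surface. Vertical depth h = y·sinθ with sinθ = 0.949972.
The centroid lies 3.02/2 = 1.51 m below the top edge, so y_c = 1.77 + 1.51 = 3.28 m and h_c = 3.28 × 0.949972 = 3.11591 m.
A = 3.99 × 3.02 = 12.0498 m².
Resultant F = γ·h_c·A = 9.81 × 3.11591 × 12.0498 = 368.327 kN.

F ≈ 368 kN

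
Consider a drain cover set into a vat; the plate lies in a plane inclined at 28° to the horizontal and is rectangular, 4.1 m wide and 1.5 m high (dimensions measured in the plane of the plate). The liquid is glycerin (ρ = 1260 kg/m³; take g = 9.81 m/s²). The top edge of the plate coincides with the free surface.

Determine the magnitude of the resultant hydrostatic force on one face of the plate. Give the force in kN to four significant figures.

F ≈ 26.77 kN

γ = ρg = 1260 × 9.81 / 1000 = 12.3606 kN/m³.
Let θ = 28° be the plate's angle to the horizontal; measure y along the incline from where the plane meets the free surface. Vertical depth h = y·sinθ with sinθ = 0.469472.
The centroid lies 1.5/2 = 0.75 m below the top edge, so y_c = 0.75 m and h_c = 0.75 × 0.469472 = 0.352104 m.
A = 4.1 × 1.5 = 6.15 m².
Resultant F = γ·h_c·A = 12.3606 × 0.352104 × 6.15 = 26.7661 kN.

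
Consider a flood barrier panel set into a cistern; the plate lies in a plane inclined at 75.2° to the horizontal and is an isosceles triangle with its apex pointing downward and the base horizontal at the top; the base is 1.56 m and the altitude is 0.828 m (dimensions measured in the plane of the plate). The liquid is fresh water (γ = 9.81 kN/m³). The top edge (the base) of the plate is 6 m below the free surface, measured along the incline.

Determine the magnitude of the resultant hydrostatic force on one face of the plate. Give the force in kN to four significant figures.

F ≈ 38.44 kN

γ = 9.81 kN/m³.
Let θ = 75.2° be the plate's angle to the horizontal; measure y along the incline from where the plane meets the free surface. Vertical depth h = y·sinθ with sinθ = 0.966823.
With the apex down, the centroid sits h/3 = 0.828/3 = 0.276 m below the base (the top edge), so y_c = 6 + 0.276 = 6.276 m and h_c = 6.276 × 0.966823 = 6.06778 m.
A = ½ × 1.56 × 0.828 = 0.64584 m².
Resultant F = γ·h_c·A = 9.81 × 6.06778 × 0.64584 = 38.4436 kN.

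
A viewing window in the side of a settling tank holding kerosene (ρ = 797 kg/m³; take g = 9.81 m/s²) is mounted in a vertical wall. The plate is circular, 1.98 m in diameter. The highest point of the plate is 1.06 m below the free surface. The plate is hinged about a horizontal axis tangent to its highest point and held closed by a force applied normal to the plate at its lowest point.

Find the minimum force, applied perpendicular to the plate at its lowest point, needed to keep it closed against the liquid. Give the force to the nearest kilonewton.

P ≈ 28 kN

γ = ρg = 797 × 9.81 / 1000 = 7.81857 kN/m³.
The centroid is at the centre, 0.99 m below the top of the plate, so the centroid depth is h_c = 1.06 + 0.99 = 2.05 m.
A = π(0.99)² = 3.07907 m².
Resultant F = γ·h_c·A = 7.81857 × 2.05 × 3.07907 = 49.3515 kN.
I_c = πr⁴/4 = π × 0.99⁴/4 = 0.75445 m⁴.
Centre of pressure: y_p = y_c + I_c/(y_c·A) = 2.05 + 0.75445/(2.05 × 3.07907) = 2.05 + 0.119525 = 2.16952 m along the plane.
The resultant acts 0.99 + 0.119525 = 1.10953 m (along the plate) below the hinge at the top edge, so the moment about the hinge is M = F × 1.10953 = 49.3515 × 1.10953 = 54.757 kN·m.
A normal force at the bottom, 1.98 m from the hinge, must supply this moment: P = 54.757/1.98 = 27.6551 kN.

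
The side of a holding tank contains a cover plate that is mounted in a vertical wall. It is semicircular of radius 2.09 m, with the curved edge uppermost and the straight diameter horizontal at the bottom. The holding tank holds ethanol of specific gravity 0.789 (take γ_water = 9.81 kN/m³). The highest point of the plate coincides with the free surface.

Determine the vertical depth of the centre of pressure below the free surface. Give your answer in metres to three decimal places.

γ = 0.789 × 9.81 = 7.74009 kN/m³.
The centroid lies 4r/(3π) = 0.887024 m above the diameter, so r − 4r/(3π) = 2.09 − 0.887024 = 1.20298 m below the topmost point, so the centroid depth is h_c = 1.20298 m.
A = πr²/2 = π × 2.09²/2 = 6.8614 m².
Resultant F = γ·h_c·A = 7.74009 × 1.20298 × 6.8614 = 63.8877 kN.
I_c = (π/8 − 8/(9π))·r⁴ = 0.109757 × 2.09⁴ = 2.0942 m⁴.
Centre of pressure: y_p = y_c + I_c/(y_c·A) = 1.20298 + 2.0942/(1.20298 × 6.8614) = 1.20298 + 0.253716 = 1.4567 m along the plane.

h_p = 1.457 m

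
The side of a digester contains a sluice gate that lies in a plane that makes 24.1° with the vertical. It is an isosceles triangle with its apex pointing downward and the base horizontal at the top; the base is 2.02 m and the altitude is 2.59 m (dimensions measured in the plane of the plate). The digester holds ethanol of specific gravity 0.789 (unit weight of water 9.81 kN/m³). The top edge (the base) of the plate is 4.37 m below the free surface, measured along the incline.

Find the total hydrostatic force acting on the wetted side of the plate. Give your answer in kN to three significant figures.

F ≈ 96.7 kN

γ = 0.789 × 9.81 = 7.74009 kN/m³.
The plate makes 24.1° with the vertical, i.e. θ = 90° − 24.1° = 65.9° to the horizontal. Measuring y along the incline from the free-surface line, vertical depth h = y·sinθ with sinθ = 0.912834.
With the apex down, the centroid sits h/3 = 2.59/3 = 0.863333 m below the base (the top edge), so y_c = 4.37 + 0.863333 = 5.23333 m and h_c = 5.23333 × 0.912834 = 4.77716 m.
A = ½ × 2.02 × 2.59 = 2.6159 m².
Resultant F = γ·h_c·A = 7.74009 × 4.77716 × 2.6159 = 96.7246 kN.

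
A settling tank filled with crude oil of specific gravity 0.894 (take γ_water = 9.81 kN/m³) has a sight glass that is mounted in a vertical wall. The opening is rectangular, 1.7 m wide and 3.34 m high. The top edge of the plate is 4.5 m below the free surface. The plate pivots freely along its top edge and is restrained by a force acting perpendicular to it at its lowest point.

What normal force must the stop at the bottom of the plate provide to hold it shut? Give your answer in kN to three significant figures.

P ≈ 167 kN

γ = 0.894 × 9.81 = 8.77014 kN/m³.
The centroid lies 3.34/2 = 1.67 m below the top edge, so the centroid depth is h_c = 4.5 + 1.67 = 6.17 m.
A = 1.7 × 3.34 = 5.678 m².
Resultant F = γ·h_c·A = 8.77014 × 6.17 × 5.678 = 307.247 kN.
I_c = b·h³/12 = 1.7 × 3.34³/12 = 5.27846 m⁴.
Centre of pressure: y_p = y_c + I_c/(y_c·A) = 6.17 + 5.27846/(6.17 × 5.678) = 6.17 + 0.15067 = 6.32067 m along the plane.
The resultant acts 1.67 + 0.15067 = 1.82067 m (along the plate) below the hinge at the top edge, so the moment about the hinge is M = F × 1.82067 = 307.247 × 1.82067 = 559.395 kN·m.
A normal force at the bottom, 3.34 m from the hinge, must supply this moment: P = 559.395/3.34 = 167.484 kN.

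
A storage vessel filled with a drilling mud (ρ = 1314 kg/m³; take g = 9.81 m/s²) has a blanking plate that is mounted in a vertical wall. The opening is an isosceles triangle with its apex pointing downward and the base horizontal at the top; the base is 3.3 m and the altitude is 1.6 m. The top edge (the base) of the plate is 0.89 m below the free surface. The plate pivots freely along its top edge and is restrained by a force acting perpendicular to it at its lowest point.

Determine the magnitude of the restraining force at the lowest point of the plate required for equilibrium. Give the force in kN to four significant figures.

γ = ρg = 1314 × 9.81 / 1000 = 12.89034 kN/m³.
With the apex down, the centroid sits h/3 = 1.6/3 = 0.533333 m below the base (the top edge), so the centroid depth is h_c = 0.89 + 0.533333 = 1.42333 m.
A = ½ × 3.3 × 1.6 = 2.64 m².
Resultant F = γ·h_c·A = 12.89034 × 1.42333 × 2.64 = 48.4366 kN.
I_c = b·h³/36 = 3.3 × 1.6³/36 = 0.375467 m⁴.
Centre of pressure: y_p = y_c + I_c/(y_c·A) = 1.42333 + 0.375467/(1.42333 × 2.64) = 1.42333 + 0.0999223 = 1.52325 m along the plane.
The resultant acts 0.533333 + 0.0999223 = 0.633255 m (along the plate) below the hinge at the top edge, so the moment about the hinge is M = F × 0.633255 = 48.4366 × 0.633255 = 30.6727 kN·m.
A normal force at the bottom, 1.6 m from the hinge, must supply this moment: P = 30.6727/1.6 = 19.1704 kN.

P ≈ 19.17 kN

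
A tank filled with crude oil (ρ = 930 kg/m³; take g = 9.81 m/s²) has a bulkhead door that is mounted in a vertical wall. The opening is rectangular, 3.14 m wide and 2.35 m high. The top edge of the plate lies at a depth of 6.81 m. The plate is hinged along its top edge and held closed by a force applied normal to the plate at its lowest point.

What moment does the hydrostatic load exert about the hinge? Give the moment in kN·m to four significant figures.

M ≈ 662.6 kN·m

γ = ρg = 930 × 9.81 / 1000 = 9.1233 kN/m³.
The centroid lies 2.35/2 = 1.175 m below the top edge, so the centroid depth is h_c = 6.81 + 1.175 = 7.985 m.
A = 3.14 × 2.35 = 7.379 m².
Resultant F = γ·h_c·A = 9.1233 × 7.985 × 7.379 = 537.557 kN.
I_c = b·h³/12 = 3.14 × 2.35³/12 = 3.39588 m⁴.
Centre of pressure: y_p = y_c + I_c/(y_c·A) = 7.985 + 3.39588/(7.985 × 7.379) = 7.985 + 0.0576342 = 8.04263 m along the plane.
The resultant acts 1.175 + 0.0576342 = 1.23263 m (along the plate) below the hinge at the top edge, so the moment about the hinge is M = F × 1.23263 = 537.557 × 1.23263 = 662.609 kN·m.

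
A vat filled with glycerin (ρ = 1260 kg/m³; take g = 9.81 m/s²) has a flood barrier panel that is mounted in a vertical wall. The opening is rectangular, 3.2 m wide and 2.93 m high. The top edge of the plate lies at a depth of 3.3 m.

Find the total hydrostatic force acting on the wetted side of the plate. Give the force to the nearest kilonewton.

γ = ρg = 1260 × 9.81 / 1000 = 12.3606 kN/m³.
The centroid lies 2.93/2 = 1.465 m below the top edge, so the centroid depth is h_c = 3.3 + 1.465 = 4.765 m.
A = 3.2 × 2.93 = 9.376 m².
Resultant F = γ·h_c·A = 12.3606 × 4.765 × 9.376 = 552.23 kN.

F ≈ 552 kN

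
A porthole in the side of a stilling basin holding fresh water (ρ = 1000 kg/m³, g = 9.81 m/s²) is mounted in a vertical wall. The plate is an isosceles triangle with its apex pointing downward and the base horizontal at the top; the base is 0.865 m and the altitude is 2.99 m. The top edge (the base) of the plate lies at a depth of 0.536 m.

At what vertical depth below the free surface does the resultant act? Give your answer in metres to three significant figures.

h_p = 1.86 m

γ = ρg = 1000 × 9.81 = 9810 N/m³ = 9.81 kN/m³.
With the apex down, the centroid sits h/3 = 2.99/3 = 0.996667 m below the base (the top edge), so the centroid depth is h_c = 0.536 + 0.996667 = 1.53267 m.
A = ½ × 0.865 × 2.99 = 1.29318 m².
Resultant F = γ·h_c·A = 9.81 × 1.53267 × 1.29318 = 19.4436 kN.
I_c = b·h³/36 = 0.865 × 2.99³/36 = 0.642284 m⁴.
Centre of pressure: y_p = y_c + I_c/(y_c·A) = 1.53267 + 0.642284/(1.53267 × 1.29318) = 1.53267 + 0.324056 = 1.85673 m along the plane.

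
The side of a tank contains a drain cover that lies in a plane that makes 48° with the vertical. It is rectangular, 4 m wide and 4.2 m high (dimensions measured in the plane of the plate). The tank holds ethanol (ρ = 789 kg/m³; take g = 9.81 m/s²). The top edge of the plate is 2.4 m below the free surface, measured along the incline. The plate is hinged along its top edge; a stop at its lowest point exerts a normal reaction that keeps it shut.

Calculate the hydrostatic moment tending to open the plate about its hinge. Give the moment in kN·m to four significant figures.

γ = ρg = 789 × 9.81 / 1000 = 7.74009 kN/m³.
The plate makes 48° with the vertical, i.e. θ = 90° − 48° = 42° to the horizontal. Measuring y along the incline from the free-surface line, vertical depth h = y·sinθ with sinθ = 0.669131.
The centroid lies 4.2/2 = 2.1 m below the top edge, so y_c = 2.4 + 2.1 = 4.5 m and h_c = 4.5 × 0.669131 = 3.01109 m.
A = 4 × 4.2 = 16.8 m².
Resultant F = γ·h_c·A = 7.74009 × 3.01109 × 16.8 = 391.543 kN.
I_c = b·h³/12 = 4 × 4.2³/12 = 24.696 m⁴.
Centre of pressure: y_p = y_c + I_c/(y_c·A) = 4.5 + 24.696/(4.5 × 16.8) = 4.5 + 0.326667 = 4.82667 m along the plane.
The resultant acts 2.1 + 0.326667 = 2.42667 m (along the plate) below the hinge at the top edge, so the moment about the hinge is M = F × 2.42667 = 391.543 × 2.42667 = 950.146 kN·m.

M ≈ 950.1 kN·m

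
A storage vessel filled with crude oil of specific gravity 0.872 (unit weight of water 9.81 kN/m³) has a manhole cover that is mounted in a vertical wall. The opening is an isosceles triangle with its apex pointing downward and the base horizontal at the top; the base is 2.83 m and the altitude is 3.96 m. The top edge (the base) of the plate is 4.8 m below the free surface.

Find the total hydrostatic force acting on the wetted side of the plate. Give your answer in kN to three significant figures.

F ≈ 293 kN

γ = 0.872 × 9.81 = 8.55432 kN/m³.
With the apex down, the centroid sits h/3 = 3.96/3 = 1.32 m below the base (the top edge), so the centroid depth is h_c = 4.8 + 1.32 = 6.12 m.
A = ½ × 2.83 × 3.96 = 5.6034 m².
Resultant F = γ·h_c·A = 8.55432 × 6.12 × 5.6034 = 293.352 kN.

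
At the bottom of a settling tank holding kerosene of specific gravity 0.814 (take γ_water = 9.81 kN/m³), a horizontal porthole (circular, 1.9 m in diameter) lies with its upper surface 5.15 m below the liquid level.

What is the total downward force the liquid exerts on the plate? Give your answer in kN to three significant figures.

F ≈ 117 kN

γ = 0.814 × 9.81 = 7.98534 kN/m³.
The plate is horizontal, so pressure is uniform at p = γ·h = 7.98534 × 5.15 = 41.1245 kN/m².
A = π(0.95)² = 2.83529 m².
F = p·A = 41.1245 × 2.83529 = 116.6 kN.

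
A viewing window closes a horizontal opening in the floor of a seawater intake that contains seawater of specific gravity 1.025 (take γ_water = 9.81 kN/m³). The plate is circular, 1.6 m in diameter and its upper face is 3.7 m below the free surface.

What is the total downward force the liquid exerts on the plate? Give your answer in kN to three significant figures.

F ≈ 74.8 kN

γ = 1.025 × 9.81 = 10.05525 kN/m³.
The plate is horizontal, so pressure is uniform at p = γ·h = 10.05525 × 3.7 = 37.2044 kN/m².
A = π(0.8)² = 2.01062 m².
F = p·A = 37.2044 × 2.01062 = 74.8039 kN.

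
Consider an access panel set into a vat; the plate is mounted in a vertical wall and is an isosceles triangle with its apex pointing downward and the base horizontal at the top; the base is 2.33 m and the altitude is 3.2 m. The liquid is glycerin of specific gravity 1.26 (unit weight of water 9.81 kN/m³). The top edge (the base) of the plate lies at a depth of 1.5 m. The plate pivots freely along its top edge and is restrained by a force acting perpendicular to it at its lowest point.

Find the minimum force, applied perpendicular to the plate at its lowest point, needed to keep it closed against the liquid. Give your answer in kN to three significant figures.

γ = 1.26 × 9.81 = 12.3606 kN/m³.
With the apex down, the centroid sits h/3 = 3.2/3 = 1.06667 m below the base (the top edge), so the centroid depth is h_c = 1.5 + 1.06667 = 2.56667 m.
A = ½ × 2.33 × 3.2 = 3.728 m².
Resultant F = γ·h_c·A = 12.3606 × 2.56667 × 3.728 = 118.273 kN.
I_c = b·h³/36 = 2.33 × 3.2³/36 = 2.12082 m⁴.
Centre of pressure: y_p = y_c + I_c/(y_c·A) = 2.56667 + 2.12082/(2.56667 × 3.728) = 2.56667 + 0.221645 = 2.78831 m along the plane.
The resultant acts 1.06667 + 0.221645 = 1.28832 m (along the plate) below the hinge at the top edge, so the moment about the hinge is M = F × 1.28832 = 118.273 × 1.28832 = 152.373 kN·m.
A normal force at the bottom, 3.2 m from the hinge, must supply this moment: P = 152.373/3.2 = 47.6166 kN.

P ≈ 47.6 kN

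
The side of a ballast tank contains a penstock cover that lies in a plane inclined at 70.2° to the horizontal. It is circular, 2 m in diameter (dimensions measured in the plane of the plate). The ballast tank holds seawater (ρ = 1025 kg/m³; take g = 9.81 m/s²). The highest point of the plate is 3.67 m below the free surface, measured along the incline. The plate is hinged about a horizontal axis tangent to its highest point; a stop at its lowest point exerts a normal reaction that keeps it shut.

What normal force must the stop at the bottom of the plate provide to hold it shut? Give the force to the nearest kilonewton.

γ = ρg = 1025 × 9.81 / 1000 = 10.05525 kN/m³.
Let θ = 70.2° be the plate's angle to the horizontal; measure y along the incline from where the plane meets the free surface. Vertical depth h = y·sinθ with sinθ = 0.940881.
The centroid is at the centre, 1 m below the top of the plate, so y_c = 3.67 + 1 = 4.67 m and h_c = 4.67 × 0.940881 = 4.39391 m.
A = π(1)² = 3.14159 m².
Resultant F = γ·h_c·A = 10.05525 × 4.39391 × 3.14159 = 138.801 kN.
I_c = πr⁴/4 = π × 1⁴/4 = 0.785398 m⁴.
Centre of pressure: y_p = y_c + I_c/(y_c·A) = 4.67 + 0.785398/(4.67 × 3.14159) = 4.67 + 0.0535332 = 4.72353 m along the plane.
The resultant acts 1 + 0.0535332 = 1.05353 m (along the plate) below the hinge at the top edge, so the moment about the hinge is M = F × 1.05353 = 138.801 × 1.05353 = 146.231 kN·m.
A normal force at the bottom, 2 m from the hinge, must supply this moment: P = 146.231/2 = 73.1155 kN.

P ≈ 73 kN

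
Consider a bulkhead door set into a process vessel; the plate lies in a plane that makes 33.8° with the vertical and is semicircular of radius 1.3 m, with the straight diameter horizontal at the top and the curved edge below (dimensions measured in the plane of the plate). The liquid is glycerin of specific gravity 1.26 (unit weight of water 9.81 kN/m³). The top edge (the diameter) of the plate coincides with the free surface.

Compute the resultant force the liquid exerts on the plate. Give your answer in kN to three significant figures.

F ≈ 15.0 kN

γ = 1.26 × 9.81 = 12.3606 kN/m³.
The plate makes 33.8° with the vertical, i.e. θ = 90° − 33.8° = 56.2° to the horizontal. Measuring y along the incline from the free-surface line, vertical depth h = y·sinθ with sinθ = 0.830984.
The centroid of a semicircle lies 4r/(3π) = 0.551737 m from the diameter, here below the top edge, so y_c = 0.551737 m and h_c = 0.551737 × 0.830984 = 0.458485 m.
A = πr²/2 = π × 1.3²/2 = 2.65465 m².
Resultant F = γ·h_c·A = 12.3606 × 0.458485 × 2.65465 = 15.0443 kN.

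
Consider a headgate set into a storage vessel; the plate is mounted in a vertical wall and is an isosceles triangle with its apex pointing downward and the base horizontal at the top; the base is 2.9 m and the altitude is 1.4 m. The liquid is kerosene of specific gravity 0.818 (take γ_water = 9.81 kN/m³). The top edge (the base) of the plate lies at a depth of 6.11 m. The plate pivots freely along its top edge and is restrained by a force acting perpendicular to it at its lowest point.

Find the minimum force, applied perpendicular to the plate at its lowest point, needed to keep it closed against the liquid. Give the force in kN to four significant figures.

P ≈ 36.98 kN

γ = 0.818 × 9.81 = 8.02458 kN/m³.
With the apex down, the centroid sits h/3 = 1.4/3 = 0.466667 m below the base (the top edge), so the centroid depth is h_c = 6.11 + 0.466667 = 6.57667 m.
A = ½ × 2.9 × 1.4 = 2.03 m².
Resultant F = γ·h_c·A = 8.02458 × 6.57667 × 2.03 = 107.133 kN.
I_c = b·h³/36 = 2.9 × 1.4³/36 = 0.221044 m⁴.
Centre of pressure: y_p = y_c + I_c/(y_c·A) = 6.57667 + 0.221044/(6.57667 × 2.03) = 6.57667 + 0.0165568 = 6.59323 m along the plane.
The resultant acts 0.466667 + 0.0165568 = 0.483224 m (along the plate) below the hinge at the top edge, so the moment about the hinge is M = F × 0.483224 = 107.133 × 0.483224 = 51.7692 kN·m.
A normal force at the bottom, 1.4 m from the hinge, must supply this moment: P = 51.7692/1.4 = 36.978 kN.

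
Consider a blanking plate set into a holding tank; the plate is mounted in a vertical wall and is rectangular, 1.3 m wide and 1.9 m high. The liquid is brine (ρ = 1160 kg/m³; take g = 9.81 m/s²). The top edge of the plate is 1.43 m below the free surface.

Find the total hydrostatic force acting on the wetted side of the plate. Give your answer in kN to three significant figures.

γ = ρg = 1160 × 9.81 / 1000 = 11.3796 kN/m³.
The centroid lies 1.9/2 = 0.95 m below the top edge, so the centroid depth is h_c = 1.43 + 0.95 = 2.38 m.
A = 1.3 × 1.9 = 2.47 m².
Resultant F = γ·h_c·A = 11.3796 × 2.38 × 2.47 = 66.8961 kN.

F ≈ 66.9 kN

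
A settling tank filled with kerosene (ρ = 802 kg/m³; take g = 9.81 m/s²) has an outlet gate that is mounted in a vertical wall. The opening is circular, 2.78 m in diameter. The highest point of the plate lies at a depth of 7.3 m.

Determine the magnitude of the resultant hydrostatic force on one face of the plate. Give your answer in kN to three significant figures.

γ = ρg = 802 × 9.81 / 1000 = 7.86762 kN/m³.
The centroid is at the centre, 1.39 m below the top of the plate, so the centroid depth is h_c = 7.3 + 1.39 = 8.69 m.
A = π(1.39)² = 6.06987 m².
Resultant F = γ·h_c·A = 7.86762 × 8.69 × 6.06987 = 414.995 kN.

F ≈ 415 kN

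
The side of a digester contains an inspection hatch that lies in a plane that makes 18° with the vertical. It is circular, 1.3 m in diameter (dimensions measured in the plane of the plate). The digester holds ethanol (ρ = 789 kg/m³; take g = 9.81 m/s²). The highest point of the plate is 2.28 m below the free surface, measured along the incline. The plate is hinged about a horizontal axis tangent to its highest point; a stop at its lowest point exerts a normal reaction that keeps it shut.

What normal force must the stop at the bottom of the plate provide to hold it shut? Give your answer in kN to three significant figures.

γ = ρg = 789 × 9.81 / 1000 = 7.74009 kN/m³.
The plate makes 18° with the vertical, i.e. θ = 90° − 18° = 72° to the horizontal. Measuring y along the incline from the free-surface line, vertical depth h = y·sinθ with sinθ = 0.951057.
The centroid is at the centre, 0.65 m below the top of the plate, so y_c = 2.28 + 0.65 = 2.93 m and h_c = 2.93 × 0.951057 = 2.7866 m.
A = π(0.65)² = 1.32732 m².
Resultant F = γ·h_c·A = 7.74009 × 2.7866 × 1.32732 = 28.6283 kN.
I_c = πr⁴/4 = π × 0.65⁴/4 = 0.140198 m⁴.
Centre of pressure: y_p = y_c + I_c/(y_c·A) = 2.93 + 0.140198/(2.93 × 1.32732) = 2.93 + 0.0360494 = 2.96605 m along the plane.
The resultant acts 0.65 + 0.0360494 = 0.686049 m (along the plate) below the hinge at the top edge, so the moment about the hinge is M = F × 0.686049 = 28.6283 × 0.686049 = 19.6404 kN·m.
A normal force at the bottom, 1.3 m from the hinge, must supply this moment: P = 19.6404/1.3 = 15.108 kN.

P ≈ 15.1 kN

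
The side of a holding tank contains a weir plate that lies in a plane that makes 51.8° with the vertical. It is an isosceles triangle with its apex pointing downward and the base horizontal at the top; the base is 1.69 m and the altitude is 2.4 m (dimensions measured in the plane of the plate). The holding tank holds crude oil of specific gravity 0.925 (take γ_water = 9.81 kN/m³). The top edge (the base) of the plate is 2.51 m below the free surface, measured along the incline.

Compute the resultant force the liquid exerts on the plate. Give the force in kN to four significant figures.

F ≈ 37.67 kN

γ = 0.925 × 9.81 = 9.07425 kN/m³.
The plate makes 51.8° with the vertical, i.e. θ = 90° − 51.8° = 38.2° to the horizontal. Measuring y along the incline from the free-surface line, vertical depth h = y·sinθ with sinθ = 0.618408.
With the apex down, the centroid sits h/3 = 2.4/3 = 0.8 m below the base (the top edge), so y_c = 2.51 + 0.8 = 3.31 m and h_c = 3.31 × 0.618408 = 2.04693 m.
A = ½ × 1.69 × 2.4 = 2.028 m².
Resultant F = γ·h_c·A = 9.07425 × 2.04693 × 2.028 = 37.6688 kN.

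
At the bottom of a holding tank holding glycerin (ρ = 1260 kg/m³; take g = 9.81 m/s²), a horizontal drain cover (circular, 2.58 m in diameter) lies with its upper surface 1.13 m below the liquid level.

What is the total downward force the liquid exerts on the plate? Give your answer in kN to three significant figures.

F ≈ 73.0 kN

γ = ρg = 1260 × 9.81 / 1000 = 12.3606 kN/m³.
The plate is horizontal, so pressure is uniform at p = γ·h = 12.3606 × 1.13 = 13.9675 kN/m².
A = π(1.29)² = 5.22792 m².
F = p·A = 13.9675 × 5.22792 = 73.021 kN.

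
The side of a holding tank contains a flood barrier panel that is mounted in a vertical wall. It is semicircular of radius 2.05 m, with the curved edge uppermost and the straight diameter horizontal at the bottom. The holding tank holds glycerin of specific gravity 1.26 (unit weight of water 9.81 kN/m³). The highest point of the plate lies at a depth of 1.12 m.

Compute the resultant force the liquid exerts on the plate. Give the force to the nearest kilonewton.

F ≈ 188 kN

γ = 1.26 × 9.81 = 12.3606 kN/m³.
The centroid lies 4r/(3π) = 0.870047 m above the diameter, so r − 4r/(3π) = 2.05 − 0.870047 = 1.17995 m below the topmost point, so the centroid depth is h_c = 1.12 + 1.17995 = 2.29995 m.
A = πr²/2 = π × 2.05²/2 = 6.60127 m².
Resultant F = γ·h_c·A = 12.3606 × 2.29995 × 6.60127 = 187.666 kN.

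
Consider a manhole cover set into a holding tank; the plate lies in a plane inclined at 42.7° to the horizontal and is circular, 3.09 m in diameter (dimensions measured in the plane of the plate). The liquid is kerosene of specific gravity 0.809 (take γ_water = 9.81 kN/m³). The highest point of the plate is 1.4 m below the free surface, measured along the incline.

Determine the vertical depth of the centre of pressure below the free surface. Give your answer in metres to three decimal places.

γ = 0.809 × 9.81 = 7.93629 kN/m³.
Let θ = 42.7° be the plate's angle to the horizontal; measure y along the incline from where the plane meets the free surface. Vertical depth h = y·sinθ with sinθ = 0.678160.
The centroid is at the centre, 1.545 m below the top of the plate, so y_c = 1.4 + 1.545 = 2.945 m and h_c = 2.945 × 0.678160 = 1.99718 m.
A = π(1.545)² = 7.49906 m².
Resultant F = γ·h_c·A = 7.93629 × 1.99718 × 7.49906 = 118.862 kN.
I_c = πr⁴/4 = π × 1.545⁴/4 = 4.47511 m⁴.
Centre of pressure: y_p = y_c + I_c/(y_c·A) = 2.945 + 4.47511/(2.945 × 7.49906) = 2.945 + 0.202634 = 3.14763 m along the plane.
Vertically, h_p = y_p·sinθ = 3.14763 × 0.678160 = 2.1346 m.

h_p = 2.135 m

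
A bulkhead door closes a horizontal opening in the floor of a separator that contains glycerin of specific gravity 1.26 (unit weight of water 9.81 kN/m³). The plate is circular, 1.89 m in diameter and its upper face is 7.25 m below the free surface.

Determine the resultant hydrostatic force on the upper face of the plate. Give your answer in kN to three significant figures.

γ = 1.26 × 9.81 = 12.3606 kN/m³.
The plate is horizontal, so pressure is uniform at p = γ·h = 12.3606 × 7.25 = 89.6144 kN/m².
A = π(0.945)² = 2.80552 m².
F = p·A = 89.6144 × 2.80552 = 251.415 kN.

F ≈ 251 kN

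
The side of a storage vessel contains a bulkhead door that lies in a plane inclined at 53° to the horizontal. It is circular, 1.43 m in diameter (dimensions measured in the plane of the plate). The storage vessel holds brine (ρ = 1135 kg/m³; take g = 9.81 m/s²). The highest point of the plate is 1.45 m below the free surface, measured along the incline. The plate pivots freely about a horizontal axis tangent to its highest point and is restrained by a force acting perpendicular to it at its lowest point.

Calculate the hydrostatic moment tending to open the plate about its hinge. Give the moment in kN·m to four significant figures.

γ = ρg = 1135 × 9.81 / 1000 = 11.13435 kN/m³.
Let θ = 53° be the plate's angle to the horizontal; measure y along the incline from where the plane meets the free surface. Vertical depth h = y·sinθ with sinθ = 0.798636.
The centroid is at the centre, 0.715 m below the top of the plate, so y_c = 1.45 + 0.715 = 2.165 m and h_c = 2.165 × 0.798636 = 1.72905 m.
A = π(0.715)² = 1.60606 m².
Resultant F = γ·h_c·A = 11.13435 × 1.72905 × 1.60606 = 30.9196 kN.
I_c = πr⁴/4 = π × 0.715⁴/4 = 0.205265 m⁴.
Centre of pressure: y_p = y_c + I_c/(y_c·A) = 2.165 + 0.205265/(2.165 × 1.60606) = 2.165 + 0.0590331 = 2.22403 m along the plane.
The resultant acts 0.715 + 0.0590331 = 0.774033 m (along the plate) below the hinge at the top edge, so the moment about the hinge is M = F × 0.774033 = 30.9196 × 0.774033 = 23.9328 kN·m.

M ≈ 23.93 kN·m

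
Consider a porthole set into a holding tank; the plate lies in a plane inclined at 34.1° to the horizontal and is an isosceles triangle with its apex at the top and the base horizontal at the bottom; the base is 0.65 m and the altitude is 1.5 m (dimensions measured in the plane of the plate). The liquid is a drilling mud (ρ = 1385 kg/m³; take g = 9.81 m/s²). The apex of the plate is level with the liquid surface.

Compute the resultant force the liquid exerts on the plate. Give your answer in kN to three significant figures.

γ = ρg = 1385 × 9.81 / 1000 = 13.58685 kN/m³.
Let θ = 34.1° be the plate's angle to the horizontal; measure y along the incline from where the plane meets the free surface. Vertical depth h = y·sinθ with sinθ = 0.560639.
With the apex up, the centroid sits 2h/3 = 2 × 1.5/3 = 1 m below the apex, so y_c = 1 m and h_c = 1 × 0.560639 = 0.560639 m.
A = ½ × 0.65 × 1.5 = 0.4875 m².
Resultant F = γ·h_c·A = 13.58685 × 0.560639 × 0.4875 = 3.71344 kN.

F ≈ 3.71 kN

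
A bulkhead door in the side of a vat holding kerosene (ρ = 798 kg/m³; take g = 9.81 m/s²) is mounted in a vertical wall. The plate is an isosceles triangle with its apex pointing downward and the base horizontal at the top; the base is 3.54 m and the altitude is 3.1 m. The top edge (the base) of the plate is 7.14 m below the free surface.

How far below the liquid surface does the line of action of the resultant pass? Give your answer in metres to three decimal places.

h_p = 8.239 m

γ = ρg = 798 × 9.81 / 1000 = 7.82838 kN/m³.
With the apex down, the centroid sits h/3 = 3.1/3 = 1.03333 m below the base (the top edge), so the centroid depth is h_c = 7.14 + 1.03333 = 8.17333 m.
A = ½ × 3.54 × 3.1 = 5.487 m².
Resultant F = γ·h_c·A = 7.82838 × 8.17333 × 5.487 = 351.08 kN.
I_c = b·h³/36 = 3.54 × 3.1³/36 = 2.92945 m⁴.
Centre of pressure: y_p = y_c + I_c/(y_c·A) = 8.17333 + 2.92945/(8.17333 × 5.487) = 8.17333 + 0.0653209 = 8.23865 m along the plane.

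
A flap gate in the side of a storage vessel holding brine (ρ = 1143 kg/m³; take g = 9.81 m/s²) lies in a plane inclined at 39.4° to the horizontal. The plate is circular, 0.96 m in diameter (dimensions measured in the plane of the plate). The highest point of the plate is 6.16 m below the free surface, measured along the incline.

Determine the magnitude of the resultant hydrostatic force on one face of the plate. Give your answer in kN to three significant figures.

γ = ρg = 1143 × 9.81 / 1000 = 11.21283 kN/m³.
Let θ = 39.4° be the plate's angle to the horizontal; measure y along the incline from where the plane meets the free surface. Vertical depth h = y·sinθ with sinθ = 0.634731.
The centroid is at the centre, 0.48 m below the top of the plate, so y_c = 6.16 + 0.48 = 6.64 m and h_c = 6.64 × 0.634731 = 4.21461 m.
A = π(0.48)² = 0.723823 m².
Resultant F = γ·h_c·A = 11.21283 × 4.21461 × 0.723823 = 34.2062 kN.

F ≈ 34.2 kN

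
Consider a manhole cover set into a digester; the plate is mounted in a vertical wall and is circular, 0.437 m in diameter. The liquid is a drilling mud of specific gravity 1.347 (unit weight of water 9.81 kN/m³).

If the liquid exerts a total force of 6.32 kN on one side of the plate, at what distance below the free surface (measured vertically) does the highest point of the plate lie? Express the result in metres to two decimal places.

d_top ≈ 2.97 m

γ = 1.347 × 9.81 = 13.21407 kN/m³.
A = π(0.2185)² = 0.149987 m².
From F = γ·h_c·A, the centroid depth is h_c = 6.32/(13.21407 × 0.149987) = 3.1888 m.
The centroid is at the centre, 0.2185 m below the top of the plate, so the highest point sits at h_top = 3.1888 − 0.2185 = 2.9703 m below the surface.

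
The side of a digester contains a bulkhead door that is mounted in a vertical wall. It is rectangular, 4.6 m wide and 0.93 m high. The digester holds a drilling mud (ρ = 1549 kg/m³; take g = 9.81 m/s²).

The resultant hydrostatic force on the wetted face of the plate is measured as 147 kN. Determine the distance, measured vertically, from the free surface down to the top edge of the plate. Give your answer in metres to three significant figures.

γ = ρg = 1549 × 9.81 / 1000 = 15.19569 kN/m³.
A = 4.6 × 0.93 = 4.278 m².
From F = γ·h_c·A, the centroid depth is h_c = 147/(15.19569 × 4.278) = 2.26129 m.
The centroid lies 0.93/2 = 0.465 m below the top edge, so the top edge sits at h_top = 2.26129 − 0.465 = 1.79629 m below the surface.

d_top ≈ 1.80 m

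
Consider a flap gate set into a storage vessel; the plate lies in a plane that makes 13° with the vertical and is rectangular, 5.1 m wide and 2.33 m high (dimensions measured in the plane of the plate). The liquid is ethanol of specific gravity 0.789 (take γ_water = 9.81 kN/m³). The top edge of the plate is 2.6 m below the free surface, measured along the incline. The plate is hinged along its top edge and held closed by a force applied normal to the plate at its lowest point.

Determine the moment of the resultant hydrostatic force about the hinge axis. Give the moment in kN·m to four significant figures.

γ = 0.789 × 9.81 = 7.74009 kN/m³.
The plate makes 13° with the vertical, i.e. θ = 90° − 13° = 77° to the horizontal. Measuring y along the incline from the free-surface line, vertical depth h = y·sinθ with sinθ = 0.974370.
The centroid lies 2.33/2 = 1.165 m below the top edge, so y_c = 2.6 + 1.165 = 3.765 m and h_c = 3.765 × 0.974370 = 3.6685 m.
A = 5.1 × 2.33 = 11.883 m².
Resultant F = γ·h_c·A = 7.74009 × 3.6685 × 11.883 = 337.412 kN.
I_c = b·h³/12 = 5.1 × 2.33³/12 = 5.37597 m⁴.
Centre of pressure: y_p = y_c + I_c/(y_c·A) = 3.765 + 5.37597/(3.765 × 11.883) = 3.765 + 0.120162 = 3.88516 m along the plane.
The resultant acts 1.165 + 0.120162 = 1.28516 m (along the plate) below the hinge at the top edge, so the moment about the hinge is M = F × 1.28516 = 337.412 × 1.28516 = 433.628 kN·m.

M ≈ 433.6 kN·m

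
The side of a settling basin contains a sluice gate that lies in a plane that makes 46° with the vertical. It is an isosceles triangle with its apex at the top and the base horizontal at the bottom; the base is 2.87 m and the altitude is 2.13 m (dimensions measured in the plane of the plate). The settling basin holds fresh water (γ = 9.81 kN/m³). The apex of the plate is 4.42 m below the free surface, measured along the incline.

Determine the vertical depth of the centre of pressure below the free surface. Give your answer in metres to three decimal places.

h_p = 4.087 m

γ = 9.81 kN/m³.
The plate makes 46° with the vertical, i.e. θ = 90° − 46° = 44° to the horizontal. Measuring y along the incline from the free-surface line, vertical depth h = y·sinθ with sinθ = 0.694658.
With the apex up, the centroid sits 2h/3 = 2 × 2.13/3 = 1.42 m below the apex, so y_c = 4.42 + 1.42 = 5.84 m and h_c = 5.84 × 0.694658 = 4.0568 m.
A = ½ × 2.87 × 2.13 = 3.05655 m².
Resultant F = γ·h_c·A = 9.81 × 4.0568 × 3.05655 = 121.642 kN.
I_c = b·h³/36 = 2.87 × 2.13³/36 = 0.770403 m⁴.
Centre of pressure: y_p = y_c + I_c/(y_c·A) = 5.84 + 0.770403/(5.84 × 3.05655) = 5.84 + 0.0431592 = 5.88316 m along the plane.
Vertically, h_p = y_p·sinθ = 5.88316 × 0.694658 = 4.08678 m.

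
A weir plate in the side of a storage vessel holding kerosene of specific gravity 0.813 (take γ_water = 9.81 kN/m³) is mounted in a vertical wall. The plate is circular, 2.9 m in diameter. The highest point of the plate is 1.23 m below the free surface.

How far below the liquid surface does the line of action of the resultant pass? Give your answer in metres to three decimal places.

h_p = 2.876 m

γ = 0.813 × 9.81 = 7.97553 kN/m³.
The centroid is at the centre, 1.45 m below the top of the plate, so the centroid depth is h_c = 1.23 + 1.45 = 2.68 m.
A = π(1.45)² = 6.6052 m².
Resultant F = γ·h_c·A = 7.97553 × 2.68 × 6.6052 = 141.182 kN.
I_c = πr⁴/4 = π × 1.45⁴/4 = 3.47186 m⁴.
Centre of pressure: y_p = y_c + I_c/(y_c·A) = 2.68 + 3.47186/(2.68 × 6.6052) = 2.68 + 0.196129 = 2.87613 m along the plane.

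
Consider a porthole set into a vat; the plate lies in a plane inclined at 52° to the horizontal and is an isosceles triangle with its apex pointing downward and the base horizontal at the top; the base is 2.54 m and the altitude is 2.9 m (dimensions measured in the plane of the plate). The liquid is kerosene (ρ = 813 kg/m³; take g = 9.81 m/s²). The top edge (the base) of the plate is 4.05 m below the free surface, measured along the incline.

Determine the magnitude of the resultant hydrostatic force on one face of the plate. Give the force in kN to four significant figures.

γ = ρg = 813 × 9.81 / 1000 = 7.97553 kN/m³.
Let θ = 52° be the plate's angle to the horizontal; measure y along the incline from where the plane meets the free surface. Vertical depth h = y·sinθ with sinθ = 0.788011.
With the apex down, the centroid sits h/3 = 2.9/3 = 0.966667 m below the base (the top edge), so y_c = 4.05 + 0.966667 = 5.01667 m and h_c = 5.01667 × 0.788011 = 3.95319 m.
A = ½ × 2.54 × 2.9 = 3.683 m².
Resultant F = γ·h_c·A = 7.97553 × 3.95319 × 3.683 = 116.121 kN.

F ≈ 116.1 kN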